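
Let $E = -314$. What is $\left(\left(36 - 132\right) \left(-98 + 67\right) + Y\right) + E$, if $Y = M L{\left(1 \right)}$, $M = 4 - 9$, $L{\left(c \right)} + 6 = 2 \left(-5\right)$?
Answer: $2742$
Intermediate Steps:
$L{\left(c \right)} = -16$ ($L{\left(c \right)} = -6 + 2 \left(-5\right) = -6 - 10 = -16$)
$M = -5$
$Y = 80$ ($Y = \left(-5\right) \left(-16\right) = 80$)
$\left(\left(36 - 132\right) \left(-98 + 67\right) + Y\right) + E = \left(\left(36 - 132\right) \left(-98 + 67\right) + 80\right) - 314 = \left(\left(-96\right) \left(-31\right) + 80\right) - 314 = \left(2976 + 80\right) - 314 = 3056 - 314 = 2742$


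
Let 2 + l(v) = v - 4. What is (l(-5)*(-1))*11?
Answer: 121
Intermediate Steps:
l(v) = -6 + v (l(v) = -2 + (v - 4) = -2 + (-4 + v) = -6 + v)
(l(-5)*(-1))*11 = ((-6 - 5)*(-1))*11 = -11*(-1)*11 = 11*11 = 121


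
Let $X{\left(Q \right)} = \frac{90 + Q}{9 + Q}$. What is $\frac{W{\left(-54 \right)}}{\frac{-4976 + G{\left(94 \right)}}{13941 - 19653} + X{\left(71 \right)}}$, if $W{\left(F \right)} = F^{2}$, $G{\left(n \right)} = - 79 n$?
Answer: $\frac{27760320}{39829} \approx 696.99$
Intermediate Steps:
$X{\left(Q \right)} = \frac{90 + Q}{9 + Q}$
$\frac{W{\left(-54 \right)}}{\frac{-4976 + G{\left(94 \right)}}{13941 - 19653} + X{\left(71 \right)}} = \frac{\left(-54\right)^{2}}{\frac{-4976 - 7426}{13941 - 19653} + \frac{90 + 71}{9 + 71}} = \frac{2916}{\frac{-4976 - 7426}{-5712} + \frac{1}{80} \cdot 161} = \frac{2916}{\left(-12402\right) \left(- \frac{1}{5712}\right) + \frac{1}{80} \cdot 161} = \frac{2916}{\frac{2067}{952} + \frac{161}{80}} = \frac{2916}{\frac{39829}{9520}} = 2916 \cdot \frac{9520}{39829} = \frac{27760320}{39829}$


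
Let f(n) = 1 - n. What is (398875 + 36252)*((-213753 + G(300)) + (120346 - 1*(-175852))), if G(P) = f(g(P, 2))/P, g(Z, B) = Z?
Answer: 10762083551527/300 ≈ 3.5874e+10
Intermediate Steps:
G(P) = (1 - P)/P
(398875 + 36252)*((-213753 + G(300)) + (120346 - 1*(-175852))) = (398875 + 36252)*((-213753 + (1 - 1*300)/300) + (120346 - 1*(-175852))) = 435127*((-213753 + (1 - 300)/300) + (120346 + 175852)) = 435127*((-213753 + (1/300)*(-299)) + 296198) = 435127*((-213753 - 299/300) + 296198) = 435127*(-64126199/300 + 296198) = 435127*(24733201/300) = 10762083551527/300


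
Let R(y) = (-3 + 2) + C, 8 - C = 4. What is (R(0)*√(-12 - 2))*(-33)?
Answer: -99*I*√14 ≈ -370.42*I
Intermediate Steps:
C = 4 (C = 8 - 1*4 = 8 - 4 = 4)
R(y) = 3 (R(y) = (-3 + 2) + 4 = -1 + 4 = 3)
(R(0)*√(-12 - 2))*(-33) = (3*√(-12 - 2))*(-33) = (3*√(-14))*(-33) = (3*(I*√14))*(-33) = (3*I*√14)*(-33) = -99*I*√14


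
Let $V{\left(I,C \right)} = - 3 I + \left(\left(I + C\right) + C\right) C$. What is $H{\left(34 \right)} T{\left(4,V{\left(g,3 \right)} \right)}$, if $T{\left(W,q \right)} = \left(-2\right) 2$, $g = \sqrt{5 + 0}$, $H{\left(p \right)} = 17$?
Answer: $-68$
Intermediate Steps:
$g = \sqrt{5} \approx 2.2361$
$V{\left(I,C \right)} = - 3 I + C \left(I + 2 C\right)$ ($V{\left(I,C \right)} = - 3 I + \left(\left(C + I\right) + C\right) C = - 3 I + \left(I + 2 C\right) C = - 3 I + C \left(I + 2 C\right)$)
$T{\left(W,q \right)} = -4$
$H{\left(34 \right)} T{\left(4,V{\left(g,3 \right)} \right)} = 17 \left(-4\right) = -68$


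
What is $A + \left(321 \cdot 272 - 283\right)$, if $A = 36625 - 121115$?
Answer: $2539$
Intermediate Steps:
$A = -84490$
$A + \left(321 \cdot 272 - 283\right) = -84490 + \left(321 \cdot 272 - 283\right) = -84490 + \left(87312 - 283\right) = -84490 + 87029 = 2539$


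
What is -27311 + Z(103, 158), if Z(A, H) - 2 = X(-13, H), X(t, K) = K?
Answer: -27151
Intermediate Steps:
Z(A, H) = 2 + H
-27311 + Z(103, 158) = -27311 + (2 + 158) = -27311 + 160 = -27151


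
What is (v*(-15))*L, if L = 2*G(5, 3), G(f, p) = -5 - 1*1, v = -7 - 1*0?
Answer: -1260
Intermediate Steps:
v = -7 (v = -7 + 0 = -7)
G(f, p) = -6 (G(f, p) = -5 - 1 = -6)
L = -12 (L = 2*(-6) = -12)
(v*(-15))*L = -7*(-15)*(-12) = 105*(-12) = -1260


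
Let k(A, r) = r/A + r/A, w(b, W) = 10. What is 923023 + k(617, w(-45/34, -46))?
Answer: 569505211/617 ≈ 9.2302e+5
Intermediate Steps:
k(A, r) = 2*r/A
923023 + k(617, w(-45/34, -46)) = 923023 + 2*10/617 = 923023 + 2*10*(1/617) = 923023 + 20/617 = 569505211/617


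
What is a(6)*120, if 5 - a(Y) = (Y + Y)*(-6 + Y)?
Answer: 600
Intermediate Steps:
a(Y) = 5 - 2*Y*(-6 + Y) (a(Y) = 5 - (Y + Y)*(-6 + Y) = 5 - 2*Y*(-6 + Y))
a(6)*120 = (5 - 2*6² + 12*6)*120 = (5 - 2*36 + 72)*120 = (5 - 72 + 72)*120 = 5*120 = 600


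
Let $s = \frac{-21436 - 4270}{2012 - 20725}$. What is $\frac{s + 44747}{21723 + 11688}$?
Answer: $\frac{279125439}{208406681} \approx 1.3393$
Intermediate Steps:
$s = \frac{25706}{18713}$ ($s = - \frac{25706}{-18713} = \left(-25706\right) \left(- \frac{1}{18713}\right) = \frac{25706}{18713} \approx 1.3737$)
$\frac{s + 44747}{21723 + 11688} = \frac{\frac{25706}{18713} + 44747}{21723 + 11688} = \frac{837376317}{18713 \cdot 33411} = \frac{837376317}{18713} \cdot \frac{1}{33411} = \frac{279125439}{208406681}$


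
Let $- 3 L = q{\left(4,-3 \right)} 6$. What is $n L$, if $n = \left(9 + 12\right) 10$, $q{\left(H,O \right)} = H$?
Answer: $-1680$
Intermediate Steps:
$n = 210$ ($n = 21 \cdot 10 = 210$)
$L = -8$ ($L = - \frac{4 \cdot 6}{3} = \left(- \frac{1}{3}\right) 24 = -8$)
$n L = 210 \left(-8\right) = -1680$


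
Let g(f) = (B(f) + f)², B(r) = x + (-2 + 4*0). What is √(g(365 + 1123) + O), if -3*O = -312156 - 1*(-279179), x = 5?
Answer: 14*√102585/3 ≈ 1494.7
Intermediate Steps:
B(r) = 3 (B(r) = 5 + (-2 + 4*0) = 5 + (-2 + 0) = 5 - 2 = 3)
O = 32977/3 (O = -(-312156 - 1*(-279179))/3 = -(-312156 + 279179)/3 = -⅓*(-32977) = 32977/3 ≈ 10992.)
g(f) = (3 + f)²
√(g(365 + 1123) + O) = √((3 + (365 + 1123))² + 32977/3) = √((3 + 1488)² + 32977/3) = √(1491² + 32977/3) = √(2223081 + 32977/3) = √(6702220/3) = 14*√102585/3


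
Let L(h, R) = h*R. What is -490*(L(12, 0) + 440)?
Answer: -215600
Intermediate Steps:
L(h, R) = R*h
-490*(L(12, 0) + 440) = -490*(0*12 + 440) = -490*(0 + 440) = -490*440 = -215600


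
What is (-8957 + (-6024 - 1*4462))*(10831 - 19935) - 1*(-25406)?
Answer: 177034478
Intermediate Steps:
(-8957 + (-6024 - 1*4462))*(10831 - 19935) - 1*(-25406) = (-8957 + (-6024 - 4462))*(-9104) + 25406 = (-8957 - 10486)*(-9104) + 25406 = -19443*(-9104) + 25406 = 177009072 + 25406 = 177034478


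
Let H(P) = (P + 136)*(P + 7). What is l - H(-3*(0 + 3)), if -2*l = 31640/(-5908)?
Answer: 54159/211 ≈ 256.68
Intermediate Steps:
H(P) = (7 + P)*(136 + P) (H(P) = (136 + P)*(7 + P) = (7 + P)*(136 + P))
l = 565/211 (l = -15820/(-5908) = -15820*(-1)/5908 = -½*(-1130/211) = 565/211 ≈ 2.6777)
l - H(-3*(0 + 3)) = 565/211 - (952 + (-3*(0 + 3))² + 143*(-3*(0 + 3))) = 565/211 - (952 + (-3*3)² + 143*(-3*3)) = 565/211 - (952 + (-9)² + 143*(-9)) = 565/211 - (952 + 81 - 1287) = 565/211 - 1*(-254) = 565/211 + 254 = 54159/211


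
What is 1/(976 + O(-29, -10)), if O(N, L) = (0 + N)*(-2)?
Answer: 1/1034 ≈ 0.00096712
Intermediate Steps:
O(N, L) = -2*N (O(N, L) = N*(-2) = -2*N)
1/(976 + O(-29, -10)) = 1/(976 - 2*(-29)) = 1/(976 + 58) = 1/1034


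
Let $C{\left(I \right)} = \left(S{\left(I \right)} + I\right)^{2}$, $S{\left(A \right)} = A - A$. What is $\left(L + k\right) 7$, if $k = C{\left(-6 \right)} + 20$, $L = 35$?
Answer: $637$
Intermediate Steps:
$S{\left(A \right)} = 0$
$C{\left(I \right)} = I^{2}$ ($C{\left(I \right)} = \left(0 + I\right)^{2} = I^{2}$)
$k = 56$ ($k = \left(-6\right)^{2} + 20 = 36 + 20 = 56$)
$\left(L + k\right) 7 = \left(35 + 56\right) 7 = 91 \cdot 7 = 637$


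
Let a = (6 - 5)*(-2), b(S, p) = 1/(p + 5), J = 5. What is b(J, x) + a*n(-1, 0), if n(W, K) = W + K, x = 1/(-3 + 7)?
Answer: 46/21 ≈ 2.1905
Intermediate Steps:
x = 1/4 ≈ 0.25000
n(W, K) = K + W
b(S, p) = 1/(5 + p)
a = -2 (a = 1*(-2) = -2)
b(J, x) + a*n(-1, 0) = 1/(5 + 1/4) - 2*(0 - 1) = 1/(21/4) - 2*(-1) = 4/21 + 2 = 46/21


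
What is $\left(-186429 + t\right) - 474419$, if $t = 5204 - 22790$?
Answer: $-678434$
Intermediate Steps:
$t = -17586$ ($t = 5204 - 22790 = -17586$)
$\left(-186429 + t\right) - 474419 = \left(-186429 - 17586\right) - 474419 = -204015 - 474419 = -678434$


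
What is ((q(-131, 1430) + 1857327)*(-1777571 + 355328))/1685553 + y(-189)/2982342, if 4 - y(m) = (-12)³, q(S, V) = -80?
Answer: -1312954465411940231/837815917521 ≈ -1.5671e+6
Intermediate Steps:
y(m) = 1732 (y(m) = 4 - 1*(-12)³ = 4 - 1*(-1728) = 4 + 1728 = 1732)
((q(-131, 1430) + 1857327)*(-1777571 + 355328))/1685553 + y(-189)/2982342 = ((-80 + 1857327)*(-1777571 + 355328))/1685553 + 1732/2982342 = (1857247*(-1422243))*(1/1685553) + 1732*(1/2982342) = -2641456545021*1/1685553 + 866/1491171 = -880485515007/561851 + 866/1491171 = -1312954465411940231/837815917521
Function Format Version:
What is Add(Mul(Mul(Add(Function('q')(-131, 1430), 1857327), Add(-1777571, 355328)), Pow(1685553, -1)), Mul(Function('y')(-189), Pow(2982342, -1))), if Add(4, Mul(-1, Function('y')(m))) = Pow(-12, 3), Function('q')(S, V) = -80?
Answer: Rational(-1312954465411940231, 837815917521) ≈ -1.5671e+6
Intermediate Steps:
Function('y')(m) = 1732 (Function('y')(m) = Add(4, Mul(-1, Pow(-12, 3))) = Add(4, Mul(-1, -1728)) = Add(4, 1728) = 1732)
Add(Mul(Mul(Add(Function('q')(-131, 1430), 1857327), Add(-1777571, 355328)), Pow(1685553, -1)), Mul(Function('y')(-189), Pow(2982342, -1))) = Add(Mul(Mul(Add(-80, 1857327), Add(-1777571, 355328)), Pow(1685553, -1)), Mul(1732, Pow(2982342, -1))) = Add(Mul(Mul(1857247, -1422243), Rational(1, 1685553)), Mul(1732, Rational(1, 2982342))) = Add(Mul(-2641456545021, Rational(1, 1685553)), Rational(866, 1491171)) = Add(Rational(-880485515007, 561851), Rational(866, 1491171)) = Rational(-1312954465411940231, 837815917521)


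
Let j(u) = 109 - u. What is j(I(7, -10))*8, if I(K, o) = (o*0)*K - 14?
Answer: 984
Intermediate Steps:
I(K, o) = -14 (I(K, o) = 0*K - 14 = 0 - 14 = -14)
j(I(7, -10))*8 = (109 - 1*(-14))*8 = (109 + 14)*8 = 123*8 = 984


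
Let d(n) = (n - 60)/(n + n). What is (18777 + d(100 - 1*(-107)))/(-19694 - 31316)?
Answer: -518255/1407876 ≈ -0.36811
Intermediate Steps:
d(n) = (-60 + n)/(2*n) (d(n) = (-60 + n)/((2*n)) = (-60 + n)*(1/(2*n)) = (-60 + n)/(2*n))
(18777 + d(100 - 1*(-107)))/(-19694 - 31316) = (18777 + (-60 + (100 - 1*(-107)))/(2*(100 - 1*(-107))))/(-19694 - 31316) = (18777 + (-60 + (100 + 107))/(2*(100 + 107)))/(-51010) = (18777 + (1/2)*(-60 + 207)/207)*(-1/51010) = (18777 + (1/2)*(1/207)*147)*(-1/51010) = (18777 + 49/138)*(-1/51010) = (2591275/138)*(-1/51010) = -518255/1407876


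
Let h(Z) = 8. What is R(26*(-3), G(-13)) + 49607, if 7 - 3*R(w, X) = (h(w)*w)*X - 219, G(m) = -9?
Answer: 143431/3 ≈ 47810.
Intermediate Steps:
R(w, X) = 226/3 - 8*X*w/3 (R(w, X) = 7/3 - ((8*w)*X - 219)/3 = 7/3 - (8*X*w - 219)/3 = 7/3 - (-219 + 8*X*w)/3 = 7/3 + (73 - 8*X*w/3) = 226/3 - 8*X*w/3)
R(26*(-3), G(-13)) + 49607 = (226/3 - 8/3*(-9)*26*(-3)) + 49607 = (226/3 - 8/3*(-9)*(-78)) + 49607 = (226/3 - 1872) + 49607 = -5390/3 + 49607 = 143431/3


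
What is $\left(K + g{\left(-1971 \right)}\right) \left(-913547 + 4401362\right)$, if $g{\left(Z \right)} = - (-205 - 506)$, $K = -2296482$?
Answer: $-8007224530365$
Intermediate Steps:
$g{\left(Z \right)} = 711$ ($g{\left(Z \right)} = - (-205 - 506) = \left(-1\right) \left(-711\right) = 711$)
$\left(K + g{\left(-1971 \right)}\right) \left(-913547 + 4401362\right) = \left(-2296482 + 711\right) \left(-913547 + 4401362\right) = \left(-2295771\right) 3487815 = -8007224530365$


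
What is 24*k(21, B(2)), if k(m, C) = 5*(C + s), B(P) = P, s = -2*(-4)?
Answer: 1200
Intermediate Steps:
s = 8
k(m, C) = 40 + 5*C (k(m, C) = 5*(C + 8) = 5*(8 + C) = 40 + 5*C)
24*k(21, B(2)) = 24*(40 + 5*2) = 24*(40 + 10) = 24*50 = 1200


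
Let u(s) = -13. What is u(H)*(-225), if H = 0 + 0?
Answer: 2925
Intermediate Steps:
H = 0
u(H)*(-225) = -13*(-225) = 2925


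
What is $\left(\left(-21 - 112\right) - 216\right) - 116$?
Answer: $-465$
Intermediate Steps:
$\left(\left(-21 - 112\right) - 216\right) - 116 = \left(-133 - 216\right) - 116 = -349 - 116 = -465$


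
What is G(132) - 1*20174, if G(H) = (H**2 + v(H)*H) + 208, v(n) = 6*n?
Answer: 102002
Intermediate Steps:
G(H) = 208 + 7*H**2 (G(H) = (H**2 + (6*H)*H) + 208 = (H**2 + 6*H**2) + 208 = 7*H**2 + 208 = 208 + 7*H**2)
G(132) - 1*20174 = (208 + 7*132**2) - 1*20174 = (208 + 7*17424) - 20174 = (208 + 121968) - 20174 = 122176 - 20174 = 102002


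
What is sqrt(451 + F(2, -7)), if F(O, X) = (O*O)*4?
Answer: sqrt(467) ≈ 21.610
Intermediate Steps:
F(O, X) = 4*O**2 (F(O, X) = O**2*4 = 4*O**2)
sqrt(451 + F(2, -7)) = sqrt(451 + 4*2**2) = sqrt(451 + 4*4) = sqrt(451 + 16) = sqrt(467)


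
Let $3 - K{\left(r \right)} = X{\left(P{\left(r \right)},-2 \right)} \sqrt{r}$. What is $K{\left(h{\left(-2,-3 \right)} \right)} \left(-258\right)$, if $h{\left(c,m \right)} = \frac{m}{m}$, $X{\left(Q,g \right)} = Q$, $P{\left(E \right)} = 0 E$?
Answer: $-774$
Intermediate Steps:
$P{\left(E \right)} = 0$
$h{\left(c,m \right)} = 1$
$K{\left(r \right)} = 3$ ($K{\left(r \right)} = 3 - 0 \sqrt{r} = 3 - 0 = 3 + 0 = 3$)
$K{\left(h{\left(-2,-3 \right)} \right)} \left(-258\right) = 3 \left(-258\right) = -774$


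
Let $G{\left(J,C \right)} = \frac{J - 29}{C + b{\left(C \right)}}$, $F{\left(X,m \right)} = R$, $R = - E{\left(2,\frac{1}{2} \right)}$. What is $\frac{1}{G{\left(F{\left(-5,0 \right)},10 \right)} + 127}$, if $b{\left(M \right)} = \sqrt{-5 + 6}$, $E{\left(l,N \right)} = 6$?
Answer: $\frac{11}{1362} \approx 0.0080764$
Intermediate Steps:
$b{\left(M \right)} = 1$ ($b{\left(M \right)} = \sqrt{1} = 1$)
$R = -6$ ($R = \left(-1\right) 6 = -6$)
$F{\left(X,m \right)} = -6$
$G{\left(J,C \right)} = \frac{-29 + J}{1 + C}$ ($G{\left(J,C \right)} = \frac{J - 29}{C + 1} = \frac{-29 + J}{1 + C}$)
$\frac{1}{G{\left(F{\left(-5,0 \right)},10 \right)} + 127} = \frac{1}{\frac{-29 - 6}{1 + 10} + 127} = \frac{1}{\frac{1}{11} \left(-35\right) + 127} = \frac{1}{- \frac{35}{11} + 127} = \frac{1}{\frac{1362}{11}} = \frac{11}{1362}$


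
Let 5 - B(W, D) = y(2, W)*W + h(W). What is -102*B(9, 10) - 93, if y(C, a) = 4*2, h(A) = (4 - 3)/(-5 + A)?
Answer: 13533/2 ≈ 6766.5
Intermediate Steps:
h(A) = 1/(-5 + A)
y(C, a) = 8
B(W, D) = 5 - 1/(-5 + W) - 8*W (B(W, D) = 5 - (8*W + 1/(-5 + W)) = 5 - (1/(-5 + W) + 8*W) = 5 + (-1/(-5 + W) - 8*W) = 5 - 1/(-5 + W) - 8*W)
-102*B(9, 10) - 93 = -102*(-1 + (-5 + 9)*(5 - 8*9))/(-5 + 9) - 93 = -102*(-1 + 4*(5 - 72))/4 - 93 = -51*(-1 + 4*(-67))/2 - 93 = -51*(-1 - 268)/2 - 93 = -51*(-269)/2 - 93 = -102*(-269/4) - 93 = 13719/2 - 93 = 13533/2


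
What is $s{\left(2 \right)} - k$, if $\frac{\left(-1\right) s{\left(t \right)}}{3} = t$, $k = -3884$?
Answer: $3878$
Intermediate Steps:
$s{\left(t \right)} = - 3 t$
$s{\left(2 \right)} - k = \left(-3\right) 2 - -3884 = -6 + 3884 = 3878$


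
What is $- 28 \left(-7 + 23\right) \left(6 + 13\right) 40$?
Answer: $-340480$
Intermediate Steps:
$- 28 \left(-7 + 23\right) \left(6 + 13\right) 40 = - 28 \cdot 16 \cdot 19 \cdot 40 = \left(-28\right) 304 \cdot 40 = \left(-8512\right) 40 = -340480$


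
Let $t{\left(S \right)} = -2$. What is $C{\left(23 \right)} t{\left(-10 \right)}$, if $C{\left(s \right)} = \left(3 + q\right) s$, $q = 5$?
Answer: $-368$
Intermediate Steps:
$C{\left(s \right)} = 8 s$ ($C{\left(s \right)} = \left(3 + 5\right) s = 8 s$)
$C{\left(23 \right)} t{\left(-10 \right)} = 8 \cdot 23 \left(-2\right) = 184 \left(-2\right) = -368$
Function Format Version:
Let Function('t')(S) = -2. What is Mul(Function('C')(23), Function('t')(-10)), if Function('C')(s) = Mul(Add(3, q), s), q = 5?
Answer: -368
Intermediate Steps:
Function('C')(s) = Mul(8, s) (Function('C')(s) = Mul(Add(3, 5), s) = Mul(8, s))
Mul(Function('C')(23), Function('t')(-10)) = Mul(Mul(8, 23), -2) = Mul(184, -2) = -368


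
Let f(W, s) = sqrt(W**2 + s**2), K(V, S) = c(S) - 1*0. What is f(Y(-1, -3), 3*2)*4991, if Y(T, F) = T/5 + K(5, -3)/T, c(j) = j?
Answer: 9982*sqrt(274)/5 ≈ 33046.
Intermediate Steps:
K(V, S) = S (K(V, S) = S - 1*0 = S + 0 = S)
Y(T, F) = -3/T + T/5 (Y(T, F) = T/5 - 3/T = -3/T + T/5)
f(Y(-1, -3), 3*2)*4991 = sqrt((-3/(-1) + (1/5)*(-1))**2 + (3*2)**2)*4991 = sqrt((-3*(-1) - 1/5)**2 + 6**2)*4991 = sqrt((3 - 1/5)**2 + 36)*4991 = sqrt((14/5)**2 + 36)*4991 = sqrt(196/25 + 36)*4991 = sqrt(1096/25)*4991 = (2*sqrt(274)/5)*4991 = 9982*sqrt(274)/5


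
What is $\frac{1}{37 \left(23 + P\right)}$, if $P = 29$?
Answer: $\frac{1}{1924} \approx 0.00051975$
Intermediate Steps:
$\frac{1}{37 \left(23 + P\right)} = \frac{1}{37 \left(23 + 29\right)} = \frac{1}{37 \cdot 52} = \frac{1}{1924}$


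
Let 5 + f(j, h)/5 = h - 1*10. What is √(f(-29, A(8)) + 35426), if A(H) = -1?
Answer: √35346 ≈ 188.01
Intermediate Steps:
f(j, h) = -75 + 5*h (f(j, h) = -25 + 5*(h - 1*10) = -25 + 5*(h - 10) = -25 + 5*(-10 + h) = -25 + (-50 + 5*h) = -75 + 5*h)
√(f(-29, A(8)) + 35426) = √((-75 + 5*(-1)) + 35426) = √((-75 - 5) + 35426) = √(-80 + 35426) = √35346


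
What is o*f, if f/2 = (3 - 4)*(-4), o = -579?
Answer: -4632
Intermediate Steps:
f = 8 (f = 2*((3 - 4)*(-4)) = 2*(-1*(-4)) = 2*4 = 8)
o*f = -579*8 = -4632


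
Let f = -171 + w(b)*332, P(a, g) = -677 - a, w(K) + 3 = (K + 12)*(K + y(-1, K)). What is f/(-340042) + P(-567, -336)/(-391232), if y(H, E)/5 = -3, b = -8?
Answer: 3110940643/33258827936 ≈ 0.093537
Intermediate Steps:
y(H, E) = -15 (y(H, E) = 5*(-3) = -15)
w(K) = -3 + (-15 + K)*(12 + K) (w(K) = -3 + (K + 12)*(K - 15) = -3 + (12 + K)*(-15 + K) = -3 + (-15 + K)*(12 + K))
f = -31711 (f = -171 + (-183 + (-8)² - 3*(-8))*332 = -171 + (-183 + 64 + 24)*332 = -171 - 95*332 = -171 - 31540 = -31711)
f/(-340042) + P(-567, -336)/(-391232) = -31711/(-340042) + (-677 - 1*(-567))/(-391232) = -31711*(-1/340042) + (-677 + 567)*(-1/391232) = 31711/340042 - 110*(-1/391232) = 31711/340042 + 55/195616 = 3110940643/33258827936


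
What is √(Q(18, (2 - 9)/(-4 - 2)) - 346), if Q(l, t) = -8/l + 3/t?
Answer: 4*I*√9478/21 ≈ 18.544*I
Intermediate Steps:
√(Q(18, (2 - 9)/(-4 - 2)) - 346) = √((-8/18 + 3/(((2 - 9)/(-4 - 2)))) - 346) = √((-8*1/18 + 3/((-7/(-6)))) - 346) = √((-4/9 + 3/((-7*(-⅙)))) - 346) = √((-4/9 + 3/(7/6)) - 346) = √((-4/9 + 3*(6/7)) - 346) = √((-4/9 + 18/7) - 346) = √(134/63 - 346) = √(-21664/63) = 4*I*√9478/21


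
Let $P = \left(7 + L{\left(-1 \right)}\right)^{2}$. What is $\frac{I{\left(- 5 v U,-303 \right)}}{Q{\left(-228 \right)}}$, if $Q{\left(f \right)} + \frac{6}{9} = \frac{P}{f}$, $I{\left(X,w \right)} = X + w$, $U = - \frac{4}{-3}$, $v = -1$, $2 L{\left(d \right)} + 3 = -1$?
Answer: $\frac{67564}{177} \approx 381.72$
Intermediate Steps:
$L{\left(d \right)} = -2$ ($L{\left(d \right)} = - \frac{3}{2} + \frac{1}{2} \left(-1\right) = - \frac{3}{2} - \frac{1}{2} = -2$)
$U = \frac{4}{3}$ ($U = \left(-4\right) \left(- \frac{1}{3}\right) = \frac{4}{3} \approx 1.3333$)
$P = 25$ ($P = \left(7 - 2\right)^{2} = 5^{2} = 25$)
$Q{\left(f \right)} = - \frac{2}{3} + \frac{25}{f}$
$\frac{I{\left(- 5 v U,-303 \right)}}{Q{\left(-228 \right)}} = \frac{\left(-5\right) \left(-1\right) \frac{4}{3} - 303}{- \frac{2}{3} + \frac{25}{-228}} = \frac{5 \cdot \frac{4}{3} - 303}{- \frac{2}{3} + 25 \left(- \frac{1}{228}\right)} = \frac{\frac{20}{3} - 303}{- \frac{2}{3} - \frac{25}{228}} = - \frac{889}{3 \left(- \frac{59}{76}\right)} = \left(- \frac{889}{3}\right) \left(- \frac{76}{59}\right) = \frac{67564}{177}$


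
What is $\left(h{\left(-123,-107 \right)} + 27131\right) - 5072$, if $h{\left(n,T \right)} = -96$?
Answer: $21963$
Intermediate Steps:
$\left(h{\left(-123,-107 \right)} + 27131\right) - 5072 = \left(-96 + 27131\right) - 5072 = 27035 - 5072 = 21963$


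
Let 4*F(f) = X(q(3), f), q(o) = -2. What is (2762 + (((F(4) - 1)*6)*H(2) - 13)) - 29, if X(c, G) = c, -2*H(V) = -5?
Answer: 5395/2 ≈ 2697.5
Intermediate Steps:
H(V) = 5/2 (H(V) = -½*(-5) = 5/2)
F(f) = -½ (F(f) = (¼)*(-2) = -½)
(2762 + (((F(4) - 1)*6)*H(2) - 13)) - 29 = (2762 + (((-½ - 1)*6)*(5/2) - 13)) - 29 = (2762 + (-3/2*6*(5/2) - 13)) - 29 = (2762 + (-9*5/2 - 13)) - 29 = (2762 + (-45/2 - 13)) - 29 = (2762 - 71/2) - 29 = 5453/2 - 29 = 5395/2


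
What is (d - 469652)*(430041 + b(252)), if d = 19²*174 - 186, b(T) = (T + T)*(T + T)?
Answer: -278427616368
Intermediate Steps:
b(T) = 4*T² (b(T) = (2*T)*(2*T) = 4*T²)
d = 62628 (d = 361*174 - 186 = 62814 - 186 = 62628)
(d - 469652)*(430041 + b(252)) = (62628 - 469652)*(430041 + 4*252²) = -407024*(430041 + 4*63504) = -407024*(430041 + 254016) = -407024*684057 = -278427616368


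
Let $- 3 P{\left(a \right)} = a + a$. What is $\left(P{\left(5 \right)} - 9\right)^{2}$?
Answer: $\frac{1369}{9} \approx 152.11$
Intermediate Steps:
$P{\left(a \right)} = - \frac{2 a}{3}$ ($P{\left(a \right)} = - \frac{a + a}{3} = - \frac{2 a}{3}$)
$\left(P{\left(5 \right)} - 9\right)^{2} = \left(\left(- \frac{2}{3}\right) 5 - 9\right)^{2} = \left(- \frac{10}{3} - 9\right)^{2} = \left(- \frac{37}{3}\right)^{2} = \frac{1369}{9}$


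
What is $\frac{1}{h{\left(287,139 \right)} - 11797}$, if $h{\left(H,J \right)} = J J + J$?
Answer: $\frac{1}{7663} \approx 0.0001305$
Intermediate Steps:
$h{\left(H,J \right)} = J + J^{2}$ ($h{\left(H,J \right)} = J^{2} + J = J + J^{2}$)
$\frac{1}{h{\left(287,139 \right)} - 11797} = \frac{1}{139 \left(1 + 139\right) - 11797} = \frac{1}{139 \cdot 140 - 11797} = \frac{1}{19460 - 11797} = \frac{1}{7663}$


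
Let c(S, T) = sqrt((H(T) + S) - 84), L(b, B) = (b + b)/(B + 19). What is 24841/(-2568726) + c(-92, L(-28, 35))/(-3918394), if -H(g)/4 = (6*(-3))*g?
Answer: -24841/2568726 - 2*I*sqrt(141)/5877591 ≈ -0.0096706 - 4.0406e-6*I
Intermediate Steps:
H(g) = 72*g (H(g) = -4*6*(-3)*g = -(-72)*g = 72*g)
L(b, B) = 2*b/(19 + B) (L(b, B) = (2*b)/(19 + B) = 2*b/(19 + B))
c(S, T) = sqrt(-84 + S + 72*T) (c(S, T) = sqrt((72*T + S) - 84) = sqrt((S + 72*T) - 84) = sqrt(-84 + S + 72*T))
24841/(-2568726) + c(-92, L(-28, 35))/(-3918394) = 24841/(-2568726) + sqrt(-84 - 92 + 72*(2*(-28)/(19 + 35)))/(-3918394) = 24841*(-1/2568726) + sqrt(-84 - 92 + 72*(2*(-28)/54))*(-1/3918394) = -24841/2568726 + sqrt(-84 - 92 + 72*(2*(-28)*(1/54)))*(-1/3918394) = -24841/2568726 + sqrt(-84 - 92 + 72*(-28/27))*(-1/3918394) = -24841/2568726 + sqrt(-84 - 92 - 224/3)*(-1/3918394) = -24841/2568726 + sqrt(-752/3)*(-1/3918394) = -24841/2568726 + (4*I*sqrt(141)/3)*(-1/3918394) = -24841/2568726 - 2*I*sqrt(141)/5877591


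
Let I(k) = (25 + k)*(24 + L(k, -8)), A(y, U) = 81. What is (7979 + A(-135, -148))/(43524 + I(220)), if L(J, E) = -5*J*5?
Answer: -2015/324524 ≈ -0.0062091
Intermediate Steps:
L(J, E) = -25*J
I(k) = (24 - 25*k)*(25 + k) (I(k) = (25 + k)*(24 - 25*k) = (24 - 25*k)*(25 + k))
(7979 + A(-135, -148))/(43524 + I(220)) = (7979 + 81)/(43524 + (600 - 601*220 - 25*220²)) = 8060/(43524 + (600 - 132220 - 25*48400)) = 8060/(43524 + (600 - 132220 - 1210000)) = 8060/(43524 - 1341620) = 8060/(-1298096) = 8060*(-1/1298096) = -2015/324524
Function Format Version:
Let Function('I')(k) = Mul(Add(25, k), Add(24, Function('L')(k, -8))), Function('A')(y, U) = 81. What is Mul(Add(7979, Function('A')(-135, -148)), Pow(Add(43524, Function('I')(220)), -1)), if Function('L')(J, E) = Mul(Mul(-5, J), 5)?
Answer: Rational(-2015, 324524) ≈ -0.0062091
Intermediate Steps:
Function('L')(J, E) = Mul(-25, J)
Function('I')(k) = Mul(Add(24, Mul(-25, k)), Add(25, k)) (Function('I')(k) = Mul(Add(25, k), Add(24, Mul(-25, k))) = Mul(Add(24, Mul(-25, k)), Add(25, k)))
Mul(Add(7979, Function('A')(-135, -148)), Pow(Add(43524, Function('I')(220)), -1)) = Mul(Add(7979, 81), Pow(Add(43524, Add(600, Mul(-601, 220), Mul(-25, Pow(220, 2)))), -1)) = Mul(8060, Pow(Add(43524, Add(600, -132220, Mul(-25, 48400))), -1)) = Mul(8060, Pow(Add(43524, Add(600, -132220, -1210000)), -1)) = Mul(8060, Pow(Add(43524, -1341620), -1)) = Mul(8060, Pow(-1298096, -1)) = Mul(8060, Rational(-1, 1298096)) = Rational(-2015, 324524)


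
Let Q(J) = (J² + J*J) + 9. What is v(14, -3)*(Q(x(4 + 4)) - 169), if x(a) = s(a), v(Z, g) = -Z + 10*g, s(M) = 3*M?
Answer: -43648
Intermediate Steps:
x(a) = 3*a
Q(J) = 9 + 2*J² (Q(J) = (J² + J²) + 9 = 2*J² + 9 = 9 + 2*J²)
v(14, -3)*(Q(x(4 + 4)) - 169) = (-1*14 + 10*(-3))*((9 + 2*(3*(4 + 4))²) - 169) = (-14 - 30)*((9 + 2*(3*8)²) - 169) = -44*((9 + 2*24²) - 169) = -44*((9 + 2*576) - 169) = -44*((9 + 1152) - 169) = -44*(1161 - 169) = -44*992 = -43648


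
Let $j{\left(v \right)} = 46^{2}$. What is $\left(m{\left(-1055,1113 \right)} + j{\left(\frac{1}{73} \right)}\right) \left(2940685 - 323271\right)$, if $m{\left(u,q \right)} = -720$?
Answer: $3653909944$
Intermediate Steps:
$j{\left(v \right)} = 2116$
$\left(m{\left(-1055,1113 \right)} + j{\left(\frac{1}{73} \right)}\right) \left(2940685 - 323271\right) = \left(-720 + 2116\right) \left(2940685 - 323271\right) = 1396 \cdot 2617414 = 3653909944$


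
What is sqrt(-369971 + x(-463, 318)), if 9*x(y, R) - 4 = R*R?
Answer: I*sqrt(3228611)/3 ≈ 598.94*I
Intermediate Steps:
x(y, R) = 4/9 + R**2/9 (x(y, R) = 4/9 + (R*R)/9 = 4/9 + R**2/9)
sqrt(-369971 + x(-463, 318)) = sqrt(-369971 + (4/9 + (1/9)*318**2)) = sqrt(-369971 + (4/9 + (1/9)*101124)) = sqrt(-369971 + (4/9 + 11236)) = sqrt(-369971 + 101128/9) = sqrt(-3228611/9) = I*sqrt(3228611)/3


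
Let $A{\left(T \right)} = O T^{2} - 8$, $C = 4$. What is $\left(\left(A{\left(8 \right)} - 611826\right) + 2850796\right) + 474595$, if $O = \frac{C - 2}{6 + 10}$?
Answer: $2713565$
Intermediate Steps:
$O = \frac{1}{8}$ ($O = \frac{4 - 2}{6 + 10} = \frac{2}{16} = 2 \cdot \frac{1}{16} = \frac{1}{8} \approx 0.125$)
$A{\left(T \right)} = -8 + \frac{T^{2}}{8}$ ($A{\left(T \right)} = \frac{T^{2}}{8} - 8 = -8 + \frac{T^{2}}{8}$)
$\left(\left(A{\left(8 \right)} - 611826\right) + 2850796\right) + 474595 = \left(\left(\left(-8 + \frac{8^{2}}{8}\right) - 611826\right) + 2850796\right) + 474595 = \left(\left(\left(-8 + \frac{1}{8} \cdot 64\right) - 611826\right) + 2850796\right) + 474595 = \left(\left(\left(-8 + 8\right) - 611826\right) + 2850796\right) + 474595 = \left(\left(0 - 611826\right) + 2850796\right) + 474595 = \left(-611826 + 2850796\right) + 474595 = 2238970 + 474595 = 2713565$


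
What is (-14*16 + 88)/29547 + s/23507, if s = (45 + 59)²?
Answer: 316383400/694561329 ≈ 0.45552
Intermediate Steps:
s = 10816 (s = 104² = 10816)
(-14*16 + 88)/29547 + s/23507 = (-14*16 + 88)/29547 + 10816/23507 = (-224 + 88)*(1/29547) + 10816*(1/23507) = -136*1/29547 + 10816/23507 = -136/29547 + 10816/23507 = 316383400/694561329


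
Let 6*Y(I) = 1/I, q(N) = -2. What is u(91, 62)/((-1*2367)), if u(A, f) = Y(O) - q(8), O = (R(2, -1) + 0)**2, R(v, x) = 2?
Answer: -49/56808 ≈ -0.00086255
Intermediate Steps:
O = 4 (O = (2 + 0)**2 = 2**2 = 4)
Y(I) = 1/(6*I) (Y(I) = (1/I)/6 = 1/(6*I))
u(A, f) = 49/24 (u(A, f) = (1/6)/4 - 1*(-2) = (1/6)*(1/4) + 2 = 1/24 + 2 = 49/24)
u(91, 62)/((-1*2367)) = 49/(24*((-1*2367))) = (49/24)/(-2367) = (49/24)*(-1/2367) = -49/56808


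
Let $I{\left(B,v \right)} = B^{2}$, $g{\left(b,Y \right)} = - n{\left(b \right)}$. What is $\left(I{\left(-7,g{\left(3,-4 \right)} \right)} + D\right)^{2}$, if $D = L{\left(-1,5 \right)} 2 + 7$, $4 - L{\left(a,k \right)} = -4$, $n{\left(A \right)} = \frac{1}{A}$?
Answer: $5184$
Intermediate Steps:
$L{\left(a,k \right)} = 8$ ($L{\left(a,k \right)} = 4 - -4 = 4 + 4 = 8$)
$g{\left(b,Y \right)} = - \frac{1}{b}$
$D = 23$ ($D = 8 \cdot 2 + 7 = 16 + 7 = 23$)
$\left(I{\left(-7,g{\left(3,-4 \right)} \right)} + D\right)^{2} = \left(\left(-7\right)^{2} + 23\right)^{2} = \left(49 + 23\right)^{2} = 72^{2} = 5184$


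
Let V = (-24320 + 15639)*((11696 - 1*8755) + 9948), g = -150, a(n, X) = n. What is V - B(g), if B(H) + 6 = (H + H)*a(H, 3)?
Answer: -111934403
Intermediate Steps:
B(H) = -6 + 2*H² (B(H) = -6 + (H + H)*H = -6 + (2*H)*H = -6 + 2*H²)
V = -111889409 (V = -8681*((11696 - 8755) + 9948) = -8681*(2941 + 9948) = -8681*12889 = -111889409)
V - B(g) = -111889409 - (-6 + 2*(-150)²) = -111889409 - (-6 + 2*22500) = -111889409 - (-6 + 45000) = -111889409 - 1*44994 = -111889409 - 44994 = -111934403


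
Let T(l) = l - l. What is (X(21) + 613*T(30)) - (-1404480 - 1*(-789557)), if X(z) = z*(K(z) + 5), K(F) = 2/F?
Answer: 615030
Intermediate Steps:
X(z) = z*(5 + 2/z) (X(z) = z*(2/z + 5) = z*(5 + 2/z))
T(l) = 0
(X(21) + 613*T(30)) - (-1404480 - 1*(-789557)) = ((2 + 5*21) + 613*0) - (-1404480 - 1*(-789557)) = ((2 + 105) + 0) - (-1404480 + 789557) = (107 + 0) - 1*(-614923) = 107 + 614923 = 615030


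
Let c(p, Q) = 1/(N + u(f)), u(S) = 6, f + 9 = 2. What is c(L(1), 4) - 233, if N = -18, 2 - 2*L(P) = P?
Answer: -2797/12 ≈ -233.08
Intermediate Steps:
f = -7 (f = -9 + 2 = -7)
L(P) = 1 - P/2
c(p, Q) = -1/12 (c(p, Q) = 1/(-18 + 6) = 1/(-12) = -1/12)
c(L(1), 4) - 233 = -1/12 - 233 = -2797/12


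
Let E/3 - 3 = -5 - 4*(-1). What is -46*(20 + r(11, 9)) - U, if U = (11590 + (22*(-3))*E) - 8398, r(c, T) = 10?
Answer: -4176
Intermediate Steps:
E = 6 (E = 9 + 3*(-5 - 4*(-1)) = 9 + 3*(-5 + 4) = 9 + 3*(-1) = 9 - 3 = 6)
U = 2796 (U = (11590 + (22*(-3))*6) - 8398 = (11590 - 66*6) - 8398 = (11590 - 396) - 8398 = 11194 - 8398 = 2796)
-46*(20 + r(11, 9)) - U = -46*(20 + 10) - 1*2796 = -46*30 - 2796 = -1380 - 2796 = -4176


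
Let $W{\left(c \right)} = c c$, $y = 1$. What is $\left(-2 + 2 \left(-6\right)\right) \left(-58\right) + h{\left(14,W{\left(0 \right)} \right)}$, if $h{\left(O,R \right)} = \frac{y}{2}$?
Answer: $\frac{1625}{2} \approx 812.5$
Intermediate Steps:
$W{\left(c \right)} = c^{2}$
$h{\left(O,R \right)} = \frac{1}{2}$ ($h{\left(O,R \right)} = 1 \cdot \frac{1}{2} = \frac{1}{2}$)
$\left(-2 + 2 \left(-6\right)\right) \left(-58\right) + h{\left(14,W{\left(0 \right)} \right)} = \left(-2 + 2 \left(-6\right)\right) \left(-58\right) + \frac{1}{2} = \left(-2 - 12\right) \left(-58\right) + \frac{1}{2} = \left(-14\right) \left(-58\right) + \frac{1}{2} = 812 + \frac{1}{2} = \frac{1625}{2}$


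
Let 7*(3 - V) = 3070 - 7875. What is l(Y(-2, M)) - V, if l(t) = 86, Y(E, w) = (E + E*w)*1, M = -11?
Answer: -4224/7 ≈ -603.43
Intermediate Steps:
Y(E, w) = E + E*w
V = 4826/7 (V = 3 - (3070 - 7875)/7 = 3 - 1/7*(-4805) = 3 + 4805/7 = 4826/7 ≈ 689.43)
l(Y(-2, M)) - V = 86 - 1*4826/7 = 86 - 4826/7 = -4224/7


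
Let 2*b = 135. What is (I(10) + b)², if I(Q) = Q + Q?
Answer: 30625/4 ≈ 7656.3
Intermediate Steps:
I(Q) = 2*Q
b = 135/2 (b = (½)*135 = 135/2 ≈ 67.500)
(I(10) + b)² = (2*10 + 135/2)² = (20 + 135/2)² = (175/2)² = 30625/4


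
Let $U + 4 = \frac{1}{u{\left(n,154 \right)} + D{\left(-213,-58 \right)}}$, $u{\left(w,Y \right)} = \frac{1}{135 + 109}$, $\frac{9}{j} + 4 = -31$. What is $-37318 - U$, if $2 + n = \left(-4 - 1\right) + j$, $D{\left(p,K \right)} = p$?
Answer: $- \frac{1939245650}{51971} \approx -37314.0$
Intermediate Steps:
$j = - \frac{9}{35}$ ($j = \frac{9}{-4 - 31} = \frac{9}{-35} = 9 \left(- \frac{1}{35}\right) = - \frac{9}{35} \approx -0.25714$)
$n = - \frac{254}{35}$ ($n = -2 - \frac{184}{35} = - \frac{254}{35} \approx -7.2571$)
$u{\left(w,Y \right)} = \frac{1}{244}$
$U = - \frac{208128}{51971}$ ($U = -4 + \frac{1}{\frac{1}{244} - 213} = -4 + \frac{1}{- \frac{51971}{244}} = -4 - \frac{244}{51971} = - \frac{208128}{51971} \approx -4.0047$)
$-37318 - U = -37318 - - \frac{208128}{51971} = -37318 + \frac{208128}{51971} = - \frac{1939245650}{51971}$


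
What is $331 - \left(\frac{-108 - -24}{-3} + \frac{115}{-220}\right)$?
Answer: $\frac{13355}{44} \approx 303.52$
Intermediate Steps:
$331 - \left(\frac{-108 - -24}{-3} + \frac{115}{-220}\right) = 331 - \left(\left(-108 + 24\right) \left(- \frac{1}{3}\right) + 115 \left(- \frac{1}{220}\right)\right) = 331 - \left(\left(-84\right) \left(- \frac{1}{3}\right) - \frac{23}{44}\right) = 331 - \left(28 - \frac{23}{44}\right) = 331 - \frac{1209}{44} = \frac{13355}{44}$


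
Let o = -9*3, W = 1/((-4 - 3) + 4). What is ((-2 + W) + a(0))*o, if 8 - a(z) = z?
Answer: -153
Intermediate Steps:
a(z) = 8 - z
W = -⅓ (W = 1/(-7 + 4) = 1/(-3) = -⅓ ≈ -0.33333)
o = -27
((-2 + W) + a(0))*o = ((-2 - ⅓) + (8 - 1*0))*(-27) = (-7/3 + (8 + 0))*(-27) = (-7/3 + 8)*(-27) = (17/3)*(-27) = -153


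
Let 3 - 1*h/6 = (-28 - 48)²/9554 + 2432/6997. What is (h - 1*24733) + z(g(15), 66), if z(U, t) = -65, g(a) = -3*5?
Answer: -828454247820/33424669 ≈ -24786.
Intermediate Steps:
g(a) = -15
h = 410694042/33424669 (h = 18 - 6*((-28 - 48)²/9554 + 2432/6997) = 18 - 6*((-76)²*(1/9554) + 2432*(1/6997)) = 18 - 6*(5776*(1/9554) + 2432/6997) = 18 - 6*(2888/4777 + 2432/6997) = 18 - 6*31825000/33424669 = 18 - 190950000/33424669 = 410694042/33424669 ≈ 12.287)
(h - 1*24733) + z(g(15), 66) = (410694042/33424669 - 1*24733) - 65 = (410694042/33424669 - 24733) - 65 = -826281644335/33424669 - 65 = -828454247820/33424669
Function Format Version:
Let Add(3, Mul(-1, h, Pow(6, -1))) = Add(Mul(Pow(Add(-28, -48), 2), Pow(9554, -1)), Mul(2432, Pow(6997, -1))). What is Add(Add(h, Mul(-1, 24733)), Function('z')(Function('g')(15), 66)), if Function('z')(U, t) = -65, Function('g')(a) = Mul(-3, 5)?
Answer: Rational(-828454247820, 33424669) ≈ -24786.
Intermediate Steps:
Function('g')(a) = -15
h = Rational(410694042, 33424669) (h = Add(18, Mul(-6, Add(Mul(Pow(Add(-28, -48), 2), Pow(9554, -1)), Mul(2432, Pow(6997, -1))))) = Add(18, Mul(-6, Add(Mul(Pow(-76, 2), Rational(1, 9554)), Mul(2432, Rational(1, 6997))))) = Add(18, Mul(-6, Add(Mul(5776, Rational(1, 9554)), Rational(2432, 6997)))) = Add(18, Mul(-6, Add(Rational(2888, 4777), Rational(2432, 6997)))) = Add(18, Mul(-6, Rational(31825000, 33424669))) = Add(18, Rational(-190950000, 33424669)) = Rational(410694042, 33424669) ≈ 12.287)
Add(Add(h, Mul(-1, 24733)), Function('z')(Function('g')(15), 66)) = Add(Add(Rational(410694042, 33424669), Mul(-1, 24733)), -65) = Add(Add(Rational(410694042, 33424669), -24733), -65) = Add(Rational(-826281644335, 33424669), -65) = Rational(-828454247820, 33424669)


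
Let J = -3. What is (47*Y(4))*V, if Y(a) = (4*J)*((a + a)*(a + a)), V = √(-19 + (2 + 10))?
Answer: -36096*I*√7 ≈ -95501.0*I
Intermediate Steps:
V = I*√7 (V = √(-19 + 12) = √(-7) = I*√7 ≈ 2.6458*I)
Y(a) = -48*a² (Y(a) = (4*(-3))*((a + a)*(a + a)) = -12*2*a*2*a = -48*a²)
(47*Y(4))*V = (47*(-48*4²))*(I*√7) = (47*(-48*16))*(I*√7) = (47*(-768))*(I*√7) = -36096*I*√7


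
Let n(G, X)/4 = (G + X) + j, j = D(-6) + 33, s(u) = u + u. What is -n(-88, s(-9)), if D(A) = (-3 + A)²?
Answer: -32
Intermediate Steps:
s(u) = 2*u
j = 114 (j = (-3 - 6)² + 33 = (-9)² + 33 = 81 + 33 = 114)
n(G, X) = 456 + 4*G + 4*X (n(G, X) = 4*((G + X) + 114) = 4*(114 + G + X) = 456 + 4*G + 4*X)
-n(-88, s(-9)) = -(456 + 4*(-88) + 4*(2*(-9))) = -(456 - 352 + 4*(-18)) = -(456 - 352 - 72) = -1*32 = -32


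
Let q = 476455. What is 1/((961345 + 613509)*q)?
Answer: 1/750347062570 ≈ 1.3327e-12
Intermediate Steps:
1/((961345 + 613509)*q) = 1/((961345 + 613509)*476455) = (1/476455)/1574854 = (1/1574854)*(1/476455) = 1/750347062570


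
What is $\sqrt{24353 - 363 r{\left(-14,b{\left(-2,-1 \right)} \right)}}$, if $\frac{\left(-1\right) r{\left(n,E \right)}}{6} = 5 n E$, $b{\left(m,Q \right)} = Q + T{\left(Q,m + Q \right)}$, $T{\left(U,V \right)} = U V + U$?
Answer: $i \sqrt{128107} \approx 357.92 i$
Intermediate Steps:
$T{\left(U,V \right)} = U + U V$
$b{\left(m,Q \right)} = Q + Q \left(1 + Q + m\right)$ ($b{\left(m,Q \right)} = Q + Q \left(1 + \left(m + Q\right)\right) = Q + Q \left(1 + \left(Q + m\right)\right) = Q + Q \left(1 + Q + m\right)$)
$r{\left(n,E \right)} = - 30 E n$ ($r{\left(n,E \right)} = - 6 \cdot 5 n E = - 6 \cdot 5 E n = - 30 E n$)
$\sqrt{24353 - 363 r{\left(-14,b{\left(-2,-1 \right)} \right)}} = \sqrt{24353 - 363 \left(\left(-30\right) \left(- (2 - 1 - 2)\right) \left(-14\right)\right)} = \sqrt{24353 - 363 \left(\left(-30\right) \left(\left(-1\right) \left(-1\right)\right) \left(-14\right)\right)} = \sqrt{24353 - 363 \left(\left(-30\right) 1 \left(-14\right)\right)} = \sqrt{24353 - 152460} = \sqrt{-128107} = i \sqrt{128107}$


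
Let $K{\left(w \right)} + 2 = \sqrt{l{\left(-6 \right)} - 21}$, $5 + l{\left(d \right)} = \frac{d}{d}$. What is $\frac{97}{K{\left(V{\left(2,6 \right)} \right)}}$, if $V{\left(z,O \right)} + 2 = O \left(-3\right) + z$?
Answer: $- \frac{194}{29} - \frac{485 i}{29} \approx -6.6897 - 16.724 i$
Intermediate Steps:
$V{\left(z,O \right)} = -2 + z - 3 O$ ($V{\left(z,O \right)} = -2 + \left(O \left(-3\right) + z\right) = -2 - \left(- z + 3 O\right) = -2 + z - 3 O$)
$l{\left(d \right)} = -4$ ($l{\left(d \right)} = -5 + \frac{d}{d} = -5 + 1 = -4$)
$K{\left(w \right)} = -2 + 5 i$ ($K{\left(w \right)} = -2 + \sqrt{-4 - 21} = -2 + \sqrt{-25} = -2 + 5 i$)
$\frac{97}{K{\left(V{\left(2,6 \right)} \right)}} = \frac{97}{-2 + 5 i} = 97 \frac{-2 - 5 i}{29} = \frac{97 \left(-2 - 5 i\right)}{29}$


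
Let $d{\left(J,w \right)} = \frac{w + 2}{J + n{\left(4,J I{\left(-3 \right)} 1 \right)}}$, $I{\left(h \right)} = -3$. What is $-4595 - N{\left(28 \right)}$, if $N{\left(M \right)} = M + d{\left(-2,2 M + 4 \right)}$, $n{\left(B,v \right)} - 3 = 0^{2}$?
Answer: $-4685$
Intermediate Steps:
$n{\left(B,v \right)} = 3$ ($n{\left(B,v \right)} = 3 + 0^{2} = 3 + 0 = 3$)
$d{\left(J,w \right)} = \frac{2 + w}{3 + J}$ ($d{\left(J,w \right)} = \frac{w + 2}{J + 3} = \frac{2 + w}{3 + J}$)
$N{\left(M \right)} = 6 + 3 M$ ($N{\left(M \right)} = M + \frac{2 + \left(2 M + 4\right)}{3 - 2} = M + \frac{2 + \left(4 + 2 M\right)}{1} = M + 1 \left(6 + 2 M\right) = M + \left(6 + 2 M\right) = 6 + 3 M$)
$-4595 - N{\left(28 \right)} = -4595 - \left(6 + 3 \cdot 28\right) = -4595 - \left(6 + 84\right) = -4595 - 90 = -4685$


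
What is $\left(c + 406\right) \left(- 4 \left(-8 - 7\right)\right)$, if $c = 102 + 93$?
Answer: $36060$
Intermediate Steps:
$c = 195$
$\left(c + 406\right) \left(- 4 \left(-8 - 7\right)\right) = \left(195 + 406\right) \left(- 4 \left(-8 - 7\right)\right) = 601 \left(\left(-4\right) \left(-15\right)\right) = 601 \cdot 60 = 36060$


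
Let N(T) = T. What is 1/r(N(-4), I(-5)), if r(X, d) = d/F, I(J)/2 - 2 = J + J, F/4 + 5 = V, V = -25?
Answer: 15/2 ≈ 7.5000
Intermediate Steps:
F = -120 (F = -20 + 4*(-25) = -20 - 100 = -120)
I(J) = 4 + 4*J (I(J) = 4 + 2*(J + J) = 4 + 2*(2*J) = 4 + 4*J)
r(X, d) = -d/120 (r(X, d) = d/(-120) = d*(-1/120) = -d/120)
1/r(N(-4), I(-5)) = 1/(-(4 + 4*(-5))/120) = 1/(-(4 - 20)/120) = 1/(-1/120*(-16)) = 1/(2/15) = 15/2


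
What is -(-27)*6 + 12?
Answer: 174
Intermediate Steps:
-(-27)*6 + 12 = -9*(-18) + 12 = 162 + 12 = 174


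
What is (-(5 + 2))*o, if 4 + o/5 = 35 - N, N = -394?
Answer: -14875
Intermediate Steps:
o = 2125 (o = -20 + 5*(35 - 1*(-394)) = -20 + 5*(35 + 394) = -20 + 5*429 = -20 + 2145 = 2125)
(-(5 + 2))*o = -(5 + 2)*2125 = -1*7*2125 = -7*2125 = -14875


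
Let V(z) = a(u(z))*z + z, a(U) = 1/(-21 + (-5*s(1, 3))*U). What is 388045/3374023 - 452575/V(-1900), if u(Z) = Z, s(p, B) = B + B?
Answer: 3481954229438851/14611139121040 ≈ 238.31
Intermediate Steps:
s(p, B) = 2*B
a(U) = 1/(-21 - 30*U) (a(U) = 1/(-21 + (-10*3)*U) = 1/(-21 + (-5*6)*U) = 1/(-21 - 30*U))
V(z) = z - z/(21 + 30*z) (V(z) = (-1/(21 + 30*z))*z + z = -z/(21 + 30*z) + z = z - z/(21 + 30*z))
388045/3374023 - 452575/V(-1900) = 388045/3374023 - 452575*(-3*(7 + 10*(-1900))/(19000*(2 + 3*(-1900)))) = 388045*(1/3374023) - 452575*(-3*(7 - 19000)/(19000*(2 - 5700))) = 388045/3374023 - 452575/((10/3)*(-1900)*(-5698)/(-18993)) = 388045/3374023 - 452575/((10/3)*(-1900)*(-1/18993)*(-5698)) = 388045/3374023 - 452575/(-108262000/56979) = 388045/3374023 - 452575*(-56979/108262000) = 388045/3374023 + 1031490837/4330480 = 3481954229438851/14611139121040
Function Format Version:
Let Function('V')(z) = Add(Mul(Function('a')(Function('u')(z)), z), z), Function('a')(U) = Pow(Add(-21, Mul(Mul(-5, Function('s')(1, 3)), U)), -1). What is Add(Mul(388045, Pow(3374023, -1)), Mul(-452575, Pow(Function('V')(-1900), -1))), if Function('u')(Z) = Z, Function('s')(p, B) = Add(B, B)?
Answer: Rational(3481954229438851, 14611139121040) ≈ 238.31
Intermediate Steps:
Function('s')(p, B) = Mul(2, B)
Function('a')(U) = Pow(Add(-21, Mul(-30, U)), -1) (Function('a')(U) = Pow(Add(-21, Mul(Mul(-5, Mul(2, 3)), U)), -1) = Pow(Add(-21, Mul(Mul(-5, 6), U)), -1) = Pow(Add(-21, Mul(-30, U)), -1))
Function('V')(z) = Add(z, Mul(-1, z, Pow(Add(21, Mul(30, z)), -1))) (Function('V')(z) = Add(Mul(Mul(-1, Pow(Add(21, Mul(30, z)), -1)), z), z) = Add(Mul(-1, z, Pow(Add(21, Mul(30, z)), -1)), z) = Add(z, Mul(-1, z, Pow(Add(21, Mul(30, z)), -1))))
Add(Mul(388045, Pow(3374023, -1)), Mul(-452575, Pow(Function('V')(-1900), -1))) = Add(Mul(388045, Pow(3374023, -1)), Mul(-452575, Pow(Mul(Rational(10, 3), -1900, Pow(Add(7, Mul(10, -1900)), -1), Add(2, Mul(3, -1900))), -1))) = Add(Mul(388045, Rational(1, 3374023)), Mul(-452575, Pow(Mul(Rational(10, 3), -1900, Pow(Add(7, -19000), -1), Add(2, -5700)), -1))) = Add(Rational(388045, 3374023), Mul(-452575, Pow(Mul(Rational(10, 3), -1900, Pow(-18993, -1), -5698), -1))) = Add(Rational(388045, 3374023), Mul(-452575, Pow(Mul(Rational(10, 3), -1900, Rational(-1, 18993), -5698), -1))) = Add(Rational(388045, 3374023), Mul(-452575, Pow(Rational(-108262000, 56979), -1))) = Add(Rational(388045, 3374023), Mul(-452575, Rational(-56979, 108262000))) = Add(Rational(388045, 3374023), Rational(1031490837, 4330480)) = Rational(3481954229438851, 14611139121040)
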